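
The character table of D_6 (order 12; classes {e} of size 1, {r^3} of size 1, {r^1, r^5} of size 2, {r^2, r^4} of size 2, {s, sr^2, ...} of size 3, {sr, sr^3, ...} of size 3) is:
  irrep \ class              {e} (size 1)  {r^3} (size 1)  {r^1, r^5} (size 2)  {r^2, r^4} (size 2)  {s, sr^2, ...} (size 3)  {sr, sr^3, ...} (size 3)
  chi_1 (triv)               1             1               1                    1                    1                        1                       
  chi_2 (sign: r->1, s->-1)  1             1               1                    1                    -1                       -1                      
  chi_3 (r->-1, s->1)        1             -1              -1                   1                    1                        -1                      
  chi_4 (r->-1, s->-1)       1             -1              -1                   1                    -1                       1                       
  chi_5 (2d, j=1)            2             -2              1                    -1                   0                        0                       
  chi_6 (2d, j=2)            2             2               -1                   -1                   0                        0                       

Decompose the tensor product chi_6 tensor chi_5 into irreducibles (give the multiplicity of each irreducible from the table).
chi_6 tensor chi_5 = chi_3 + chi_4 + chi_5 (all other irreducibles have multiplicity 0).

Proof sketch: The character of a tensor product is the pointwise product (chi_6 * chi_5)(C) = chi_6(C) * chi_5(C):
  {e}: (2)*(2), {r^3}: (2)*(-2), {r^1, r^5}: (-1)*(1), {r^2, r^4}: (-1)*(-1), {s, sr^2, ...}: (0)*(0), {sr, sr^3, ...}: (0)*(0)
so (chi_6 * chi_5) takes values
  {e} -> 4, {r^3} -> -4, {r^1, r^5} -> -1, {r^2, r^4} -> 1, {s, sr^2, ...} -> 0, {sr, sr^3, ...} -> 0.
Now take the inner product of this character with each irreducible chi from the table, <chi_6*chi_5, chi> = (1/12) sum_C |C| (chi_6*chi_5)(C) conj(chi(C)):
  <chi_6*chi_5, chi_1> = (1/12)[1*(4)*conj(1) + 1*(-4)*conj(1) + 2*(-1)*conj(1) + 2*(1)*conj(1) + 3*(0)*conj(1) + 3*(0)*conj(1)]
      = (1/12)[(4) + (-4) + (-2) + (2) + (0) + (0)] = 0/12 = 0
  <chi_6*chi_5, chi_2> = (1/12)[1*(4)*conj(1) + 1*(-4)*conj(1) + 2*(-1)*conj(1) + 2*(1)*conj(1) + 3*(0)*conj(-1) + 3*(0)*conj(-1)]
      = (1/12)[(4) + (-4) + (-2) + (2) + (0) + (0)] = 0/12 = 0
  <chi_6*chi_5, chi_3> = (1/12)[1*(4)*conj(1) + 1*(-4)*conj(-1) + 2*(-1)*conj(-1) + 2*(1)*conj(1) + 3*(0)*conj(1) + 3*(0)*conj(-1)]
      = (1/12)[(4) + (4) + (2) + (2) + (0) + (0)] = 12/12 = 1
  <chi_6*chi_5, chi_4> = (1/12)[1*(4)*conj(1) + 1*(-4)*conj(-1) + 2*(-1)*conj(-1) + 2*(1)*conj(1) + 3*(0)*conj(-1) + 3*(0)*conj(1)]
      = (1/12)[(4) + (4) + (2) + (2) + (0) + (0)] = 12/12 = 1
  <chi_6*chi_5, chi_5> = (1/12)[1*(4)*conj(2) + 1*(-4)*conj(-2) + 2*(-1)*conj(1) + 2*(1)*conj(-1) + 3*(0)*conj(0) + 3*(0)*conj(0)]
      = (1/12)[(8) + (8) + (-2) + (-2) + (0) + (0)] = 12/12 = 1
  <chi_6*chi_5, chi_6> = (1/12)[1*(4)*conj(2) + 1*(-4)*conj(2) + 2*(-1)*conj(-1) + 2*(1)*conj(-1) + 3*(0)*conj(0) + 3*(0)*conj(0)]
      = (1/12)[(8) + (-8) + (2) + (-2) + (0) + (0)] = 0/12 = 0
Hence the multiplicities are chi_3: 1, chi_4: 1, chi_5: 1. Dimension check: dim(chi_6)*dim(chi_5) = 2*2 = 4 and sum (mult * dim) = 1*1 + 1*1 + 1*2 = 4.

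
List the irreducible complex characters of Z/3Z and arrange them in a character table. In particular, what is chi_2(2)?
Character table of Z/3Z (irreps indexed chi_0,...,chi_2 with chi_k(m) = zeta_3^(k*m), zeta_3 = exp(2*pi*i/3)):
  irrep \ class  {0} (size 1)  {1} (size 1)    {2} (size 1)  
  chi_0          1             1               1             
  chi_1          1             exp(2*I*pi/3)   exp(-2*I*pi/3)
  chi_2          1             exp(-2*I*pi/3)  exp(2*I*pi/3) 

Spot check: chi_2(2) = zeta_3^(2*2) = zeta_3^4 = exp(2*I*pi/3).

Z/3Z is abelian, so all 3 irreducible complex representations are 1-dimensional. They are given by chi_k(m) = zeta_3^(k*m) for k = 0,...,2. Row orthogonality: sum_m chi_k(m) conj(chi_l(m)) = 3 * [k = l].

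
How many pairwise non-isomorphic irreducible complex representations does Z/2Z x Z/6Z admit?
12

Justification: The number of irreducible complex representations of a finite group equals its number of conjugacy classes. Z/2Z x Z/6Z is abelian of order 12, so every element is its own conjugacy class: 12 classes, so Z/2Z x Z/6Z (order 12) has exactly 12 irreducible complex representations.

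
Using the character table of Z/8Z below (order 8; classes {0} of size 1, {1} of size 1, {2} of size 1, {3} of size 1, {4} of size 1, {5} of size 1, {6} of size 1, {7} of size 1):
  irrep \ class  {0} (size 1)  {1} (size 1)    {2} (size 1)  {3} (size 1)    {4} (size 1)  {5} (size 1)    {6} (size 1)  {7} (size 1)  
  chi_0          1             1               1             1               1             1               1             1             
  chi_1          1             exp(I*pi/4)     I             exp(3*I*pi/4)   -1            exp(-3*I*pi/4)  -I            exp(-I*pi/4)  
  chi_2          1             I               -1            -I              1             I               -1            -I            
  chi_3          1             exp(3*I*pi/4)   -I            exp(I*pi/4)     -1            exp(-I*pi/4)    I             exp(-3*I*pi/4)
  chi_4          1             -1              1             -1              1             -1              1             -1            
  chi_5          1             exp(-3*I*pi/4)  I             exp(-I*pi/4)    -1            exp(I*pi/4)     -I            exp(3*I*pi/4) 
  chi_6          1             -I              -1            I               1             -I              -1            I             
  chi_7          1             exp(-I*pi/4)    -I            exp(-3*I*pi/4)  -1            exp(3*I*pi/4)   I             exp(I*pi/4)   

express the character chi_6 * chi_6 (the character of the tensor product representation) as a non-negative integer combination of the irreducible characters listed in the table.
chi_6 tensor chi_6 = chi_4 (all other irreducibles have multiplicity 0).

Argument: The character of a tensor product is the pointwise product (chi_6 * chi_6)(C) = chi_6(C) * chi_6(C):
  {0}: (1)*(1), {1}: (-I)*(-I), {2}: (-1)*(-1), {3}: (I)*(I), {4}: (1)*(1), {5}: (-I)*(-I), {6}: (-1)*(-1), {7}: (I)*(I)
so (chi_6 * chi_6) takes values
  {0} -> 1, {1} -> -1, {2} -> 1, {3} -> -1, {4} -> 1, {5} -> -1, {6} -> 1, {7} -> -1.
Now take the inner product of this character with each irreducible chi from the table, <chi_6*chi_6, chi> = (1/8) sum_C |C| (chi_6*chi_6)(C) conj(chi(C)):
  <chi_6*chi_6, chi_0> = (1/8)[1*(1)*conj(1) + 1*(-1)*conj(1) + 1*(1)*conj(1) + 1*(-1)*conj(1) + 1*(1)*conj(1) + 1*(-1)*conj(1) + 1*(1)*conj(1) + 1*(-1)*conj(1)]
      = (1/8)[(1) + (-1) + (1) + (-1) + (1) + (-1) + (1) + (-1)] = 0/8 = 0
  <chi_6*chi_6, chi_1> = (1/8)[1*(1)*conj(1) + 1*(-1)*conj(exp(I*pi/4)) + 1*(1)*conj(I) + 1*(-1)*conj(exp(3*I*pi/4)) + 1*(1)*conj(-1) + 1*(-1)*conj(exp(-3*I*pi/4)) + 1*(1)*conj(-I) + 1*(-1)*conj(exp(-I*pi/4))]
      = (1/8)[(1) + (-exp(-I*pi/4)) + (-I) + (-exp(-3*I*pi/4)) + (-1) + (-exp(3*I*pi/4)) + (I) + (-exp(I*pi/4))] = 0/8 = 0
  <chi_6*chi_6, chi_2> = (1/8)[1*(1)*conj(1) + 1*(-1)*conj(I) + 1*(1)*conj(-1) + 1*(-1)*conj(-I) + 1*(1)*conj(1) + 1*(-1)*conj(I) + 1*(1)*conj(-1) + 1*(-1)*conj(-I)]
      = (1/8)[(1) + (I) + (-1) + (-I) + (1) + (I) + (-1) + (-I)] = 0/8 = 0
  <chi_6*chi_6, chi_3> = (1/8)[1*(1)*conj(1) + 1*(-1)*conj(exp(3*I*pi/4)) + 1*(1)*conj(-I) + 1*(-1)*conj(exp(I*pi/4)) + 1*(1)*conj(-1) + 1*(-1)*conj(exp(-I*pi/4)) + 1*(1)*conj(I) + 1*(-1)*conj(exp(-3*I*pi/4))]
      = (1/8)[(1) + (-exp(-3*I*pi/4)) + (I) + (-exp(-I*pi/4)) + (-1) + (-exp(I*pi/4)) + (-I) + (-exp(3*I*pi/4))] = 0/8 = 0
  <chi_6*chi_6, chi_4> = (1/8)[1*(1)*conj(1) + 1*(-1)*conj(-1) + 1*(1)*conj(1) + 1*(-1)*conj(-1) + 1*(1)*conj(1) + 1*(-1)*conj(-1) + 1*(1)*conj(1) + 1*(-1)*conj(-1)]
      = (1/8)[(1) + (1) + (1) + (1) + (1) + (1) + (1) + (1)] = 8/8 = 1
  <chi_6*chi_6, chi_5> = (1/8)[1*(1)*conj(1) + 1*(-1)*conj(exp(-3*I*pi/4)) + 1*(1)*conj(I) + 1*(-1)*conj(exp(-I*pi/4)) + 1*(1)*conj(-1) + 1*(-1)*conj(exp(I*pi/4)) + 1*(1)*conj(-I) + 1*(-1)*conj(exp(3*I*pi/4))]
      = (1/8)[(1) + (-exp(3*I*pi/4)) + (-I) + (-exp(I*pi/4)) + (-1) + (-exp(-I*pi/4)) + (I) + (-exp(-3*I*pi/4))] = 0/8 = 0
  <chi_6*chi_6, chi_6> = (1/8)[1*(1)*conj(1) + 1*(-1)*conj(-I) + 1*(1)*conj(-1) + 1*(-1)*conj(I) + 1*(1)*conj(1) + 1*(-1)*conj(-I) + 1*(1)*conj(-1) + 1*(-1)*conj(I)]
      = (1/8)[(1) + (-I) + (-1) + (I) + (1) + (-I) + (-1) + (I)] = 0/8 = 0
  <chi_6*chi_6, chi_7> = (1/8)[1*(1)*conj(1) + 1*(-1)*conj(exp(-I*pi/4)) + 1*(1)*conj(-I) + 1*(-1)*conj(exp(-3*I*pi/4)) + 1*(1)*conj(-1) + 1*(-1)*conj(exp(3*I*pi/4)) + 1*(1)*conj(I) + 1*(-1)*conj(exp(I*pi/4))]
      = (1/8)[(1) + (-exp(I*pi/4)) + (I) + (-exp(3*I*pi/4)) + (-1) + (-exp(-3*I*pi/4)) + (-I) + (-exp(-I*pi/4))] = 0/8 = 0
(Exp terms are combined using exp(i*s)*conj(exp(i*t)) = exp(i*(s-t)), and sums of them are collapsed using the identity that for every m > 1 the m distinct m-th roots of unity sum to 0, e.g. 1 + exp(2*I*pi/3) + exp(-2*I*pi/3) = 0.)
Hence the multiplicities are chi_4: 1. Dimension check: dim(chi_6)*dim(chi_6) = 1*1 = 1 and sum (mult * dim) = 1*1 = 1.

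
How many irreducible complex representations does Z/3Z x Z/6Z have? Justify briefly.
18

The number of irreducible complex representations of a finite group equals its number of conjugacy classes. Z/3Z x Z/6Z is abelian of order 18, so every element is its own conjugacy class: 18 classes, so Z/3Z x Z/6Z (order 18) has exactly 18 irreducible complex representations.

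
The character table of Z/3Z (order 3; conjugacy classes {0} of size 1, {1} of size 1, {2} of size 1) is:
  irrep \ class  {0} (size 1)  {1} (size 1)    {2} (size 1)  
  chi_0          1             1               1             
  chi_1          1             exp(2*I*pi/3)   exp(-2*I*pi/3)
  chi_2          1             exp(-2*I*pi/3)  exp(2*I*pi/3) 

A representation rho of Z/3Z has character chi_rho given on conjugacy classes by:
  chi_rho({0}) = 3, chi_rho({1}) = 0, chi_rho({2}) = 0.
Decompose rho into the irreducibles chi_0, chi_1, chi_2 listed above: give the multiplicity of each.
Multiplicities: chi_0: 1, chi_1: 1, chi_2: 1.

Justification: Use <chi_rho, chi> = (1/|G|) sum_C |C| * chi_rho(C) * conj(chi(C)) with |G| = 3 for each irreducible chi in the table:
  <chi_rho, chi_0> = (1/3)[1*(3)*conj(1) + 1*(0)*conj(1) + 1*(0)*conj(1)]
      = (1/3)[(3) + (0) + (0)] = 3/3 = 1
  <chi_rho, chi_1> = (1/3)[1*(3)*conj(1) + 1*(0)*conj(exp(2*I*pi/3)) + 1*(0)*conj(exp(-2*I*pi/3))]
      = (1/3)[(3) + (0) + (0)] = 3/3 = 1
  <chi_rho, chi_2> = (1/3)[1*(3)*conj(1) + 1*(0)*conj(exp(-2*I*pi/3)) + 1*(0)*conj(exp(2*I*pi/3))]
      = (1/3)[(3) + (0) + (0)] = 3/3 = 1
(Exp terms are combined using exp(i*s)*conj(exp(i*t)) = exp(i*(s-t)), and sums of them are collapsed using the identity that for every m > 1 the m distinct m-th roots of unity sum to 0, e.g. 1 + exp(2*I*pi/3) + exp(-2*I*pi/3) = 0.)
Dimension check: dim(rho) = sum (mult * dim) = 1*1 + 1*1 + 1*1 = 3 = chi_rho(e) = 3.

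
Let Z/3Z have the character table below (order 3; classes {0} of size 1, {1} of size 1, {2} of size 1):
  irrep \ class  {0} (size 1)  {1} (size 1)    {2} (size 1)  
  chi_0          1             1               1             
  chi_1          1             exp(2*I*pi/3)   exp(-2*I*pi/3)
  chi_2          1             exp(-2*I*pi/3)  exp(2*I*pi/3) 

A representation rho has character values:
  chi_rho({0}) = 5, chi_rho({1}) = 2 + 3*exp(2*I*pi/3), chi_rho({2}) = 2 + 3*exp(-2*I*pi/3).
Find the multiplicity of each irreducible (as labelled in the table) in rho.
Multiplicities: chi_0: 2, chi_1: 3, chi_2: 0.

Reasoning: Use <chi_rho, chi> = (1/|G|) sum_C |C| * chi_rho(C) * conj(chi(C)) with |G| = 3 for each irreducible chi in the table:
  <chi_rho, chi_0> = (1/3)[1*(5)*conj(1) + 1*(2 + 3*exp(2*I*pi/3))*conj(1) + 1*(2 + 3*exp(-2*I*pi/3))*conj(1)]
      = (1/3)[(5) + (2 + 3*exp(2*I*pi/3)) + (2 + 3*exp(-2*I*pi/3))] = 6/3 = 2
  <chi_rho, chi_1> = (1/3)[1*(5)*conj(1) + 1*(2 + 3*exp(2*I*pi/3))*conj(exp(2*I*pi/3)) + 1*(2 + 3*exp(-2*I*pi/3))*conj(exp(-2*I*pi/3))]
      = (1/3)[(5) + (3 + 2*exp(-2*I*pi/3)) + (3 + 2*exp(2*I*pi/3))] = 9/3 = 3
  <chi_rho, chi_2> = (1/3)[1*(5)*conj(1) + 1*(2 + 3*exp(2*I*pi/3))*conj(exp(-2*I*pi/3)) + 1*(2 + 3*exp(-2*I*pi/3))*conj(exp(2*I*pi/3))]
      = (1/3)[(5) + (3*exp(-2*I*pi/3) + 2*exp(2*I*pi/3)) + (2*exp(-2*I*pi/3) + 3*exp(2*I*pi/3))] = 0/3 = 0
(Exp terms are combined using exp(i*s)*conj(exp(i*t)) = exp(i*(s-t)), and sums of them are collapsed using the identity that for every m > 1 the m distinct m-th roots of unity sum to 0, e.g. 1 + exp(2*I*pi/3) + exp(-2*I*pi/3) = 0.)
Dimension check: dim(rho) = sum (mult * dim) = 2*1 + 3*1 + 0*1 = 5 = chi_rho(e) = 5.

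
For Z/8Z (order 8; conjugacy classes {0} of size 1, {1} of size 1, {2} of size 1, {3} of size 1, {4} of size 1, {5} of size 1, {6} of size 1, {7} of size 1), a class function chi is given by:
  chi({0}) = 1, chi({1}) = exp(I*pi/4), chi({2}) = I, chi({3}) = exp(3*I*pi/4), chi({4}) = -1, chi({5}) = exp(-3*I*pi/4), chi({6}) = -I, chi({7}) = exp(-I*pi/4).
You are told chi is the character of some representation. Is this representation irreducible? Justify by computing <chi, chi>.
Irreducible: <chi, chi> = 1.

Solution. <chi, chi> = (1/|G|) sum_C |C| * |chi(C)|^2 = (1/8)[1*|1|^2 + 1*|exp(I*pi/4)|^2 + 1*|I|^2 + 1*|exp(3*I*pi/4)|^2 + 1*|-1|^2 + 1*|exp(-3*I*pi/4)|^2 + 1*|-I|^2 + 1*|exp(-I*pi/4)|^2]
  = (1/8)[(1) + (1) + (1) + (1) + (1) + (1) + (1) + (1)] = 8/8 = 1.
(Exp terms are combined using exp(i*s)*conj(exp(i*t)) = exp(i*(s-t)), and sums of them are collapsed using the identity that for every m > 1 the m distinct m-th roots of unity sum to 0, e.g. 1 + exp(2*I*pi/3) + exp(-2*I*pi/3) = 0.)
A character is irreducible iff <chi, chi> = 1, so this representation is irreducible.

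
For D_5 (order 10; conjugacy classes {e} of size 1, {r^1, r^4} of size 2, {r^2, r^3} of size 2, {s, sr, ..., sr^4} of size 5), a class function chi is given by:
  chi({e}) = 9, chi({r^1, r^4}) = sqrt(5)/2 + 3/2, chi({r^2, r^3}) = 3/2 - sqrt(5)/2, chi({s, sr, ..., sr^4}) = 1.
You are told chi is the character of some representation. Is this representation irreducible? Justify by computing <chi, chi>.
Not irreducible (reducible): <chi, chi> = 10 > 1.

Why: <chi, chi> = (1/|G|) sum_C |C| * |chi(C)|^2 = (1/10)[1*|9|^2 + 2*|sqrt(5)/2 + 3/2|^2 + 2*|3/2 - sqrt(5)/2|^2 + 5*|1|^2]
  = (1/10)[(81) + (3*sqrt(5) + 7) + (7 - 3*sqrt(5)) + (5)] = 100/10 = 10.
A character is irreducible iff <chi, chi> = 1, so this representation is reducible.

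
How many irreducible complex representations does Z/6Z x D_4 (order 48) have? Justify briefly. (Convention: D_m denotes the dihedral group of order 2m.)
30

The number of irreducible complex representations of a finite group equals its number of conjugacy classes. For a direct product, #classes(G x H) = #classes(G) * #classes(H). Z/6Z has 6 classes (abelian), D_4 has 5 classes, so 6 * 5 = 30, so Z/6Z x D_4 (order 48) has exactly 30 irreducible complex representations.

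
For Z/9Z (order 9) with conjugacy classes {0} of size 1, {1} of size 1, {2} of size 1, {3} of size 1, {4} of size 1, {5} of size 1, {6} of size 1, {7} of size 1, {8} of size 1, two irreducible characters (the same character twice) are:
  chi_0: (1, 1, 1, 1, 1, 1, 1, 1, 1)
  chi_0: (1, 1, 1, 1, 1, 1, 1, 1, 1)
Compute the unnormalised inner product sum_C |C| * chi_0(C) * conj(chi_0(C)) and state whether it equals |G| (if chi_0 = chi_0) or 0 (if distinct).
Sum = 9 = |G| = 9; so <chi_0, chi_0> = 1 (norm-1 confirms irreducibility).

Solution. Compute term by term over conjugacy classes (|C| * chi_0(C) * conj(chi_0(C))):
  1*(1)*conj(1) + 1*(1)*conj(1) + 1*(1)*conj(1) + 1*(1)*conj(1) + 1*(1)*conj(1) + 1*(1)*conj(1) + 1*(1)*conj(1) + 1*(1)*conj(1) + 1*(1)*conj(1)
  = (1) + (1) + (1) + (1) + (1) + (1) + (1) + (1) + (1)
  = 9.
(Exp terms are combined using exp(i*s)*conj(exp(i*t)) = exp(i*(s-t)), and sums of them are collapsed using the identity that for every m > 1 the m distinct m-th roots of unity sum to 0, e.g. 1 + exp(2*I*pi/3) + exp(-2*I*pi/3) = 0.)
Dividing by |G| = 9 gives 9/9 = 1, matching the row-orthogonality relation <chi_0, chi_0> = [chi_0 = chi_0].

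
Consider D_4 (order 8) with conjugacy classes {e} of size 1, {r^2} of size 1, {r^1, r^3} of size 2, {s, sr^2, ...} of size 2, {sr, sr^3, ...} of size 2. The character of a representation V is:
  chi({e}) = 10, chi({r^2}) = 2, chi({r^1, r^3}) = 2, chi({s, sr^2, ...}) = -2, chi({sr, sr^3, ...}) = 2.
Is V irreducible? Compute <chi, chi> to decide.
Not irreducible (reducible): <chi, chi> = 16 > 1.

Why: <chi, chi> = (1/|G|) sum_C |C| * |chi(C)|^2 = (1/8)[1*|10|^2 + 1*|2|^2 + 2*|2|^2 + 2*|-2|^2 + 2*|2|^2]
  = (1/8)[(100) + (4) + (8) + (8) + (8)] = 128/8 = 16.
A character is irreducible iff <chi, chi> = 1, so this representation is reducible.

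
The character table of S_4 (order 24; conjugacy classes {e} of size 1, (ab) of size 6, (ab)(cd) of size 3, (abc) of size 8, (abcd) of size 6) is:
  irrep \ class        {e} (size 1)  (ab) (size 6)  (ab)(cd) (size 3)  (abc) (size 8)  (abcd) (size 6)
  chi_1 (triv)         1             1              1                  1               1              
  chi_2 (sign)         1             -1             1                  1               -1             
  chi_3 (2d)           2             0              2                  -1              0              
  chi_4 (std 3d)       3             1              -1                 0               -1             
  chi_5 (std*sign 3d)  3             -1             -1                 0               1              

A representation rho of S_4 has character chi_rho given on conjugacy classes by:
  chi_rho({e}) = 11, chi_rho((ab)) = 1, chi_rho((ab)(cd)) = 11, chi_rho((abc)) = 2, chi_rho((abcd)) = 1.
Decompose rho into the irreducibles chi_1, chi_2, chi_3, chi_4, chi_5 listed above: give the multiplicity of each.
Multiplicities: chi_1: 3, chi_2: 2, chi_3: 3, chi_4: 0, chi_5: 0.

Working: Use <chi_rho, chi> = (1/|G|) sum_C |C| * chi_rho(C) * conj(chi(C)) with |G| = 24 for each irreducible chi in the table:
  <chi_rho, chi_1> = (1/24)[1*(11)*conj(1) + 6*(1)*conj(1) + 3*(11)*conj(1) + 8*(2)*conj(1) + 6*(1)*conj(1)]
      = (1/24)[(11) + (6) + (33) + (16) + (6)] = 72/24 = 3
  <chi_rho, chi_2> = (1/24)[1*(11)*conj(1) + 6*(1)*conj(-1) + 3*(11)*conj(1) + 8*(2)*conj(1) + 6*(1)*conj(-1)]
      = (1/24)[(11) + (-6) + (33) + (16) + (-6)] = 48/24 = 2
  <chi_rho, chi_3> = (1/24)[1*(11)*conj(2) + 6*(1)*conj(0) + 3*(11)*conj(2) + 8*(2)*conj(-1) + 6*(1)*conj(0)]
      = (1/24)[(22) + (0) + (66) + (-16) + (0)] = 72/24 = 3
  <chi_rho, chi_4> = (1/24)[1*(11)*conj(3) + 6*(1)*conj(1) + 3*(11)*conj(-1) + 8*(2)*conj(0) + 6*(1)*conj(-1)]
      = (1/24)[(33) + (6) + (-33) + (0) + (-6)] = 0/24 = 0
  <chi_rho, chi_5> = (1/24)[1*(11)*conj(3) + 6*(1)*conj(-1) + 3*(11)*conj(-1) + 8*(2)*conj(0) + 6*(1)*conj(1)]
      = (1/24)[(33) + (-6) + (-33) + (0) + (6)] = 0/24 = 0
Dimension check: dim(rho) = sum (mult * dim) = 3*1 + 2*1 + 3*2 + 0*3 + 0*3 = 11 = chi_rho(e) = 11.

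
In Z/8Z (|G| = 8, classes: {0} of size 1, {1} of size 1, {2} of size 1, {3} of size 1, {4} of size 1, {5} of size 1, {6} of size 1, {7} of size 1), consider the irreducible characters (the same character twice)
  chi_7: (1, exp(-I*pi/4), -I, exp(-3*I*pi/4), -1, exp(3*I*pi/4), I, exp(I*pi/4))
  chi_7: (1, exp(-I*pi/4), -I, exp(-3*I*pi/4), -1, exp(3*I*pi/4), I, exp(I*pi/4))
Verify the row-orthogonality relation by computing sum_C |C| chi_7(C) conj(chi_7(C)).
Sum = 8 = |G| = 8; so <chi_7, chi_7> = 1 (norm-1 confirms irreducibility).

Explanation: Compute term by term over conjugacy classes (|C| * chi_7(C) * conj(chi_7(C))):
  1*(1)*conj(1) + 1*(exp(-I*pi/4))*conj(exp(-I*pi/4)) + 1*(-I)*conj(-I) + 1*(exp(-3*I*pi/4))*conj(exp(-3*I*pi/4)) + 1*(-1)*conj(-1) + 1*(exp(3*I*pi/4))*conj(exp(3*I*pi/4)) + 1*(I)*conj(I) + 1*(exp(I*pi/4))*conj(exp(I*pi/4))
  = (1) + (1) + (1) + (1) + (1) + (1) + (1) + (1)
  = 8.
(Exp terms are combined using exp(i*s)*conj(exp(i*t)) = exp(i*(s-t)), and sums of them are collapsed using the identity that for every m > 1 the m distinct m-th roots of unity sum to 0, e.g. 1 + exp(2*I*pi/3) + exp(-2*I*pi/3) = 0.)
Dividing by |G| = 8 gives 8/8 = 1, matching the row-orthogonality relation <chi_7, chi_7> = [chi_7 = chi_7].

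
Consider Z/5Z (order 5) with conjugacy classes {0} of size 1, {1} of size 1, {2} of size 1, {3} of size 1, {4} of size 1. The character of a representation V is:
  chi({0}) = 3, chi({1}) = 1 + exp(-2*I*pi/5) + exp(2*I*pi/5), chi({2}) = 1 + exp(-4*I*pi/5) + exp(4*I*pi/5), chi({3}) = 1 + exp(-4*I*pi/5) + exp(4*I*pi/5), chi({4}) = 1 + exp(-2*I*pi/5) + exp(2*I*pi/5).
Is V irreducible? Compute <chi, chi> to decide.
Not irreducible (reducible): <chi, chi> = 3 > 1.

Argument: <chi, chi> = (1/|G|) sum_C |C| * |chi(C)|^2 = (1/5)[1*|3|^2 + 1*|1 + exp(-2*I*pi/5) + exp(2*I*pi/5)|^2 + 1*|1 + exp(-4*I*pi/5) + exp(4*I*pi/5)|^2 + 1*|1 + exp(-4*I*pi/5) + exp(4*I*pi/5)|^2 + 1*|1 + exp(-2*I*pi/5) + exp(2*I*pi/5)|^2]
  = (1/5)[(9) + (3 + 2*exp(-2*I*pi/5) + exp(-4*I*pi/5) + exp(4*I*pi/5) + 2*exp(2*I*pi/5)) + (3 + 2*exp(-4*I*pi/5) + exp(-2*I*pi/5) + exp(2*I*pi/5) + 2*exp(4*I*pi/5)) + (3 + 2*exp(-4*I*pi/5) + exp(-2*I*pi/5) + exp(2*I*pi/5) + 2*exp(4*I*pi/5)) + (3 + 2*exp(-2*I*pi/5) + exp(-4*I*pi/5) + exp(4*I*pi/5) + 2*exp(2*I*pi/5))] = 15/5 = 3.
(Exp terms are combined using exp(i*s)*conj(exp(i*t)) = exp(i*(s-t)), and sums of them are collapsed using the identity that for every m > 1 the m distinct m-th roots of unity sum to 0, e.g. 1 + exp(2*I*pi/3) + exp(-2*I*pi/3) = 0.)
A character is irreducible iff <chi, chi> = 1, so this representation is reducible.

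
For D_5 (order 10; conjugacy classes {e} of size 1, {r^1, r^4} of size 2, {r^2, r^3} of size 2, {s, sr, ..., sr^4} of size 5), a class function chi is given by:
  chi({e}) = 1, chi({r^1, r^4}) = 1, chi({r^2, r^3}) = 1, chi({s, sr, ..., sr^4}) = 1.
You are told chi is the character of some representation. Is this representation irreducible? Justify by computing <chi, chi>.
Irreducible: <chi, chi> = 1.

<chi, chi> = (1/|G|) sum_C |C| * |chi(C)|^2 = (1/10)[1*|1|^2 + 2*|1|^2 + 2*|1|^2 + 5*|1|^2]
  = (1/10)[(1) + (2) + (2) + (5)] = 10/10 = 1.
A character is irreducible iff <chi, chi> = 1, so this representation is irreducible.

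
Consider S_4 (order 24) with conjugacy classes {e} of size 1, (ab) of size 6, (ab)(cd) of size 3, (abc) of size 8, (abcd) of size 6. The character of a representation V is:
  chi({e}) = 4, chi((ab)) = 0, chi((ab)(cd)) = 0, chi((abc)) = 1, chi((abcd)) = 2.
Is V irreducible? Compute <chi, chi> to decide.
Not irreducible (reducible): <chi, chi> = 2 > 1.

Justification: <chi, chi> = (1/|G|) sum_C |C| * |chi(C)|^2 = (1/24)[1*|4|^2 + 6*|0|^2 + 3*|0|^2 + 8*|1|^2 + 6*|2|^2]
  = (1/24)[(16) + (0) + (0) + (8) + (24)] = 48/24 = 2.
A character is irreducible iff <chi, chi> = 1, so this representation is reducible.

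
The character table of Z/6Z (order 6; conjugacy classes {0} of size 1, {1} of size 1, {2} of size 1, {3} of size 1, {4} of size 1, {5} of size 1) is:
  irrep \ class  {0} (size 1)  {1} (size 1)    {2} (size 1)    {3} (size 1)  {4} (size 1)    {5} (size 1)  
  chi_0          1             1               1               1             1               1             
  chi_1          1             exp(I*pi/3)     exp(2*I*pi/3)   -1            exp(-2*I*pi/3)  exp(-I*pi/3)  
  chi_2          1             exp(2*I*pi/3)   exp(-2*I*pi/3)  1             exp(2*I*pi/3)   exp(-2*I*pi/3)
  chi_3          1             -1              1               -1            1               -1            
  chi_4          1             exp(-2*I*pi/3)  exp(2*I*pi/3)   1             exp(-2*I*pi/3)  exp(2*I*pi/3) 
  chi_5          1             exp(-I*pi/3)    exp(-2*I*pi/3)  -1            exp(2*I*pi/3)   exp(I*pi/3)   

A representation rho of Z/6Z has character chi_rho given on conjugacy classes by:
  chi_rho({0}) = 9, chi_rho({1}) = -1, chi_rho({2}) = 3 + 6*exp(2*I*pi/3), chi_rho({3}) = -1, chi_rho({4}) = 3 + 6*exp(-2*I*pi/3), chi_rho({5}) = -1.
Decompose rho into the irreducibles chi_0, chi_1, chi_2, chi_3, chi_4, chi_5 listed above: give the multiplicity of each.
Multiplicities: chi_0: 1, chi_1: 3, chi_2: 0, chi_3: 2, chi_4: 3, chi_5: 0.

Why: Use <chi_rho, chi> = (1/|G|) sum_C |C| * chi_rho(C) * conj(chi(C)) with |G| = 6 for each irreducible chi in the table:
  <chi_rho, chi_0> = (1/6)[1*(9)*conj(1) + 1*(-1)*conj(1) + 1*(3 + 6*exp(2*I*pi/3))*conj(1) + 1*(-1)*conj(1) + 1*(3 + 6*exp(-2*I*pi/3))*conj(1) + 1*(-1)*conj(1)]
      = (1/6)[(9) + (-1) + (3 + 6*exp(2*I*pi/3)) + (-1) + (3 + 6*exp(-2*I*pi/3)) + (-1)] = 6/6 = 1
  <chi_rho, chi_1> = (1/6)[1*(9)*conj(1) + 1*(-1)*conj(exp(I*pi/3)) + 1*(3 + 6*exp(2*I*pi/3))*conj(exp(2*I*pi/3)) + 1*(-1)*conj(-1) + 1*(3 + 6*exp(-2*I*pi/3))*conj(exp(-2*I*pi/3)) + 1*(-1)*conj(exp(-I*pi/3))]
      = (1/6)[(9) + (-exp(-I*pi/3)) + (6 + 3*exp(-2*I*pi/3)) + (1) + (6 + 3*exp(2*I*pi/3)) + (-exp(I*pi/3))] = 18/6 = 3
  <chi_rho, chi_2> = (1/6)[1*(9)*conj(1) + 1*(-1)*conj(exp(2*I*pi/3)) + 1*(3 + 6*exp(2*I*pi/3))*conj(exp(-2*I*pi/3)) + 1*(-1)*conj(1) + 1*(3 + 6*exp(-2*I*pi/3))*conj(exp(2*I*pi/3)) + 1*(-1)*conj(exp(-2*I*pi/3))]
      = (1/6)[(9) + (3*exp(-I*pi/3) - exp(-2*I*pi/3) + 3*exp(2*I*pi/3)) + (6*exp(-2*I*pi/3) + 3*exp(2*I*pi/3)) + (-1) + (3*exp(-2*I*pi/3) + 6*exp(2*I*pi/3)) + (3*exp(-2*I*pi/3) - exp(2*I*pi/3) + 3*exp(I*pi/3))] = 0/6 = 0
  <chi_rho, chi_3> = (1/6)[1*(9)*conj(1) + 1*(-1)*conj(-1) + 1*(3 + 6*exp(2*I*pi/3))*conj(1) + 1*(-1)*conj(-1) + 1*(3 + 6*exp(-2*I*pi/3))*conj(1) + 1*(-1)*conj(-1)]
      = (1/6)[(9) + (1) + (3 + 6*exp(2*I*pi/3)) + (1) + (3 + 6*exp(-2*I*pi/3)) + (1)] = 12/6 = 2
  <chi_rho, chi_4> = (1/6)[1*(9)*conj(1) + 1*(-1)*conj(exp(-2*I*pi/3)) + 1*(3 + 6*exp(2*I*pi/3))*conj(exp(2*I*pi/3)) + 1*(-1)*conj(1) + 1*(3 + 6*exp(-2*I*pi/3))*conj(exp(-2*I*pi/3)) + 1*(-1)*conj(exp(2*I*pi/3))]
      = (1/6)[(9) + (-exp(2*I*pi/3)) + (6 + 3*exp(-2*I*pi/3)) + (-1) + (6 + 3*exp(2*I*pi/3)) + (-exp(-2*I*pi/3))] = 18/6 = 3
  <chi_rho, chi_5> = (1/6)[1*(9)*conj(1) + 1*(-1)*conj(exp(-I*pi/3)) + 1*(3 + 6*exp(2*I*pi/3))*conj(exp(-2*I*pi/3)) + 1*(-1)*conj(-1) + 1*(3 + 6*exp(-2*I*pi/3))*conj(exp(2*I*pi/3)) + 1*(-1)*conj(exp(I*pi/3))]
      = (1/6)[(9) + (3*exp(-I*pi/3) - exp(I*pi/3) + 3*exp(2*I*pi/3)) + (6*exp(-2*I*pi/3) + 3*exp(2*I*pi/3)) + (1) + (3*exp(-2*I*pi/3) + 6*exp(2*I*pi/3)) + (3*exp(-2*I*pi/3) - exp(-I*pi/3) + 3*exp(I*pi/3))] = 0/6 = 0
(Exp terms are combined using exp(i*s)*conj(exp(i*t)) = exp(i*(s-t)), and sums of them are collapsed using the identity that for every m > 1 the m distinct m-th roots of unity sum to 0, e.g. 1 + exp(2*I*pi/3) + exp(-2*I*pi/3) = 0.)
Dimension check: dim(rho) = sum (mult * dim) = 1*1 + 3*1 + 0*1 + 2*1 + 3*1 + 0*1 = 9 = chi_rho(e) = 9.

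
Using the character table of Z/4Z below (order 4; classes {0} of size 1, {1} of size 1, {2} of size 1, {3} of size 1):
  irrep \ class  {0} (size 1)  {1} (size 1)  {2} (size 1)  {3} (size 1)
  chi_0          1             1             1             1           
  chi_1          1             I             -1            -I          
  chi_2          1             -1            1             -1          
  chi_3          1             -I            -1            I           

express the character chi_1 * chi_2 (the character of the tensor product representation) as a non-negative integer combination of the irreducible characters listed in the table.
chi_1 tensor chi_2 = chi_3 (all other irreducibles have multiplicity 0).

Proof sketch: The character of a tensor product is the pointwise product (chi_1 * chi_2)(C) = chi_1(C) * chi_2(C):
  {0}: (1)*(1), {1}: (I)*(-1), {2}: (-1)*(1), {3}: (-I)*(-1)
so (chi_1 * chi_2) takes values
  {0} -> 1, {1} -> -I, {2} -> -1, {3} -> I.
Now take the inner product of this character with each irreducible chi from the table, <chi_1*chi_2, chi> = (1/4) sum_C |C| (chi_1*chi_2)(C) conj(chi(C)):
  <chi_1*chi_2, chi_0> = (1/4)[1*(1)*conj(1) + 1*(-I)*conj(1) + 1*(-1)*conj(1) + 1*(I)*conj(1)]
      = (1/4)[(1) + (-I) + (-1) + (I)] = 0/4 = 0
  <chi_1*chi_2, chi_1> = (1/4)[1*(1)*conj(1) + 1*(-I)*conj(I) + 1*(-1)*conj(-1) + 1*(I)*conj(-I)]
      = (1/4)[(1) + (-1) + (1) + (-1)] = 0/4 = 0
  <chi_1*chi_2, chi_2> = (1/4)[1*(1)*conj(1) + 1*(-I)*conj(-1) + 1*(-1)*conj(1) + 1*(I)*conj(-1)]
      = (1/4)[(1) + (I) + (-1) + (-I)] = 0/4 = 0
  <chi_1*chi_2, chi_3> = (1/4)[1*(1)*conj(1) + 1*(-I)*conj(-I) + 1*(-1)*conj(-1) + 1*(I)*conj(I)]
      = (1/4)[(1) + (1) + (1) + (1)] = 4/4 = 1
(Exp terms are combined using exp(i*s)*conj(exp(i*t)) = exp(i*(s-t)), and sums of them are collapsed using the identity that for every m > 1 the m distinct m-th roots of unity sum to 0, e.g. 1 + exp(2*I*pi/3) + exp(-2*I*pi/3) = 0.)
Hence the multiplicities are chi_3: 1. Dimension check: dim(chi_1)*dim(chi_2) = 1*1 = 1 and sum (mult * dim) = 1*1 = 1.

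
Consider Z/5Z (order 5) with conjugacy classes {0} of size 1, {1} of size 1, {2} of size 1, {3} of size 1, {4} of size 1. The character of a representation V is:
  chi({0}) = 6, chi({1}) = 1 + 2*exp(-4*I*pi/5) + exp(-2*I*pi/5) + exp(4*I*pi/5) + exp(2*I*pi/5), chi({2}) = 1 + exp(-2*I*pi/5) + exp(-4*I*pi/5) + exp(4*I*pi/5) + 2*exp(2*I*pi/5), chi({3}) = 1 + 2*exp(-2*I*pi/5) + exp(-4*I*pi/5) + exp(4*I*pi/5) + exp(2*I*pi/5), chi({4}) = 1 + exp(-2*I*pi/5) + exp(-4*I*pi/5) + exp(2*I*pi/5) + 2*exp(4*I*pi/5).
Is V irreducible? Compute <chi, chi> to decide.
Not irreducible (reducible): <chi, chi> = 8 > 1.

Proof sketch: <chi, chi> = (1/|G|) sum_C |C| * |chi(C)|^2 = (1/5)[1*|6|^2 + 1*|1 + 2*exp(-4*I*pi/5) + exp(-2*I*pi/5) + exp(4*I*pi/5) + exp(2*I*pi/5)|^2 + 1*|1 + exp(-2*I*pi/5) + exp(-4*I*pi/5) + exp(4*I*pi/5) + 2*exp(2*I*pi/5)|^2 + 1*|1 + 2*exp(-2*I*pi/5) + exp(-4*I*pi/5) + exp(4*I*pi/5) + exp(2*I*pi/5)|^2 + 1*|1 + exp(-2*I*pi/5) + exp(-4*I*pi/5) + exp(2*I*pi/5) + 2*exp(4*I*pi/5)|^2]
  = (1/5)[(36) + (1) + (1) + (1) + (1)] = 40/5 = 8.
(Exp terms are combined using exp(i*s)*conj(exp(i*t)) = exp(i*(s-t)), and sums of them are collapsed using the identity that for every m > 1 the m distinct m-th roots of unity sum to 0, e.g. 1 + exp(2*I*pi/3) + exp(-2*I*pi/3) = 0.)
A character is irreducible iff <chi, chi> = 1, so this representation is reducible.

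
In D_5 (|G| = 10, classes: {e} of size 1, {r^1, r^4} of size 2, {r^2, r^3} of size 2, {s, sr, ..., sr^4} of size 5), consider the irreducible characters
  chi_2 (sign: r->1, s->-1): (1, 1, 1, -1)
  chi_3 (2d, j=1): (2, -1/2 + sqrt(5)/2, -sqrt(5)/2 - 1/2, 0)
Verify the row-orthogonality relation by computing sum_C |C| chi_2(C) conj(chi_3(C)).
Sum = 0; so <chi_2, chi_3> = 0 (distinct irreducibles are orthogonal).

Why: Compute term by term over conjugacy classes (|C| * chi_2(C) * conj(chi_3(C))):
  1*(1)*conj(2) + 2*(1)*conj(-1/2 + sqrt(5)/2) + 2*(1)*conj(-sqrt(5)/2 - 1/2) + 5*(-1)*conj(0)
  = (2) + (-1 + sqrt(5)) + (-sqrt(5) - 1) + (0)
  = 0.
Dividing by |G| = 10 gives 0/10 = 0, matching the row-orthogonality relation <chi_2, chi_3> = [chi_2 = chi_3].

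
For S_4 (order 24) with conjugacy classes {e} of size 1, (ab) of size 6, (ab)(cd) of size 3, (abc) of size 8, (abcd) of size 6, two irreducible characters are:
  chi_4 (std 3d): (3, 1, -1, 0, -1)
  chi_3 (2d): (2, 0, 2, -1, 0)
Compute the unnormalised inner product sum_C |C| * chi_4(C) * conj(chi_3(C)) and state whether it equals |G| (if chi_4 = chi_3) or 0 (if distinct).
Sum = 0; so <chi_4, chi_3> = 0 (distinct irreducibles are orthogonal).

Details: Compute term by term over conjugacy classes (|C| * chi_4(C) * conj(chi_3(C))):
  1*(3)*conj(2) + 6*(1)*conj(0) + 3*(-1)*conj(2) + 8*(0)*conj(-1) + 6*(-1)*conj(0)
  = (6) + (0) + (-6) + (0) + (0)
  = 0.
Dividing by |G| = 24 gives 0/24 = 0, matching the row-orthogonality relation <chi_4, chi_3> = [chi_4 = chi_3].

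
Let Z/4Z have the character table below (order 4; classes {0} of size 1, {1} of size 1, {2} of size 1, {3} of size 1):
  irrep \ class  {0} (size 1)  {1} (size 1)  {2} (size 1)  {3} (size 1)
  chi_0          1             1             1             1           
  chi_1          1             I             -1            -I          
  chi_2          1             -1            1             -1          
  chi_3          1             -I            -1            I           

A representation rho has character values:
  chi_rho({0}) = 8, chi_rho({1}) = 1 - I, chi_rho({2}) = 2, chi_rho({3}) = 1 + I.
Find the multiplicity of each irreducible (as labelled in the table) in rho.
Multiplicities: chi_0: 3, chi_1: 1, chi_2: 2, chi_3: 2.

Working: Use <chi_rho, chi> = (1/|G|) sum_C |C| * chi_rho(C) * conj(chi(C)) with |G| = 4 for each irreducible chi in the table:
  <chi_rho, chi_0> = (1/4)[1*(8)*conj(1) + 1*(1 - I)*conj(1) + 1*(2)*conj(1) + 1*(1 + I)*conj(1)]
      = (1/4)[(8) + (1 - I) + (2) + (1 + I)] = 12/4 = 3
  <chi_rho, chi_1> = (1/4)[1*(8)*conj(1) + 1*(1 - I)*conj(I) + 1*(2)*conj(-1) + 1*(1 + I)*conj(-I)]
      = (1/4)[(8) + (-1 - I) + (-2) + (-1 + I)] = 4/4 = 1
  <chi_rho, chi_2> = (1/4)[1*(8)*conj(1) + 1*(1 - I)*conj(-1) + 1*(2)*conj(1) + 1*(1 + I)*conj(-1)]
      = (1/4)[(8) + (-1 + I) + (2) + (-1 - I)] = 8/4 = 2
  <chi_rho, chi_3> = (1/4)[1*(8)*conj(1) + 1*(1 - I)*conj(-I) + 1*(2)*conj(-1) + 1*(1 + I)*conj(I)]
      = (1/4)[(8) + (1 + I) + (-2) + (1 - I)] = 8/4 = 2
(Exp terms are combined using exp(i*s)*conj(exp(i*t)) = exp(i*(s-t)), and sums of them are collapsed using the identity that for every m > 1 the m distinct m-th roots of unity sum to 0, e.g. 1 + exp(2*I*pi/3) + exp(-2*I*pi/3) = 0.)
Dimension check: dim(rho) = sum (mult * dim) = 3*1 + 1*1 + 2*1 + 2*1 = 8 = chi_rho(e) = 8.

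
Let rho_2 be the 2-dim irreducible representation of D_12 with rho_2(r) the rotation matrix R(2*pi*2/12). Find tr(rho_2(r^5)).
chi_{rho_2}(r^5) = 2*cos(2*pi*2*5/12) = 1

Justification: rho_2(r^5) is rotation by angle 2*pi*2*5/12, whose trace is 2*cos(2*pi*2*5/12) = 1.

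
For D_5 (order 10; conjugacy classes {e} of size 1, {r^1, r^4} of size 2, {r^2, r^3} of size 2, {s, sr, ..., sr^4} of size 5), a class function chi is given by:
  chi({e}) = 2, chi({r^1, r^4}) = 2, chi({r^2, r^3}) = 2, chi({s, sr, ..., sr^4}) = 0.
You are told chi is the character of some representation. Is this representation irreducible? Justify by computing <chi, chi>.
Not irreducible (reducible): <chi, chi> = 2 > 1.

Solution. <chi, chi> = (1/|G|) sum_C |C| * |chi(C)|^2 = (1/10)[1*|2|^2 + 2*|2|^2 + 2*|2|^2 + 5*|0|^2]
  = (1/10)[(4) + (8) + (8) + (0)] = 20/10 = 2.
A character is irreducible iff <chi, chi> = 1, so this representation is reducible.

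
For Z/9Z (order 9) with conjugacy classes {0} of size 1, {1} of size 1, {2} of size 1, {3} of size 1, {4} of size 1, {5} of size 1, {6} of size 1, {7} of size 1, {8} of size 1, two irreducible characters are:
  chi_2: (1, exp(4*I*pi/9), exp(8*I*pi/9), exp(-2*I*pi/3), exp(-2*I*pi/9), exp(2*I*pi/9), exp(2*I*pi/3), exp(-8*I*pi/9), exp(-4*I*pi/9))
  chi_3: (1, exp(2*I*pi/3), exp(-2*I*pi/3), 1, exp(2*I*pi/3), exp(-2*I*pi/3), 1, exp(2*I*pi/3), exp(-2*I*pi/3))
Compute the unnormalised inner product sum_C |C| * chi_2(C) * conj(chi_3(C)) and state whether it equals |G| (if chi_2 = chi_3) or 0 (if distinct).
Sum = 0; so <chi_2, chi_3> = 0 (distinct irreducibles are orthogonal).

Solution. Compute term by term over conjugacy classes (|C| * chi_2(C) * conj(chi_3(C))):
  1*(1)*conj(1) + 1*(exp(4*I*pi/9))*conj(exp(2*I*pi/3)) + 1*(exp(8*I*pi/9))*conj(exp(-2*I*pi/3)) + 1*(exp(-2*I*pi/3))*conj(1) + 1*(exp(-2*I*pi/9))*conj(exp(2*I*pi/3)) + 1*(exp(2*I*pi/9))*conj(exp(-2*I*pi/3)) + 1*(exp(2*I*pi/3))*conj(1) + 1*(exp(-8*I*pi/9))*conj(exp(2*I*pi/3)) + 1*(exp(-4*I*pi/9))*conj(exp(-2*I*pi/3))
  = (1) + (exp(-2*I*pi/9)) + (exp(-4*I*pi/9)) + (exp(-2*I*pi/3)) + (exp(-8*I*pi/9)) + (exp(8*I*pi/9)) + (exp(2*I*pi/3)) + (exp(4*I*pi/9)) + (exp(2*I*pi/9))
  = 0.
(Exp terms are combined using exp(i*s)*conj(exp(i*t)) = exp(i*(s-t)), and sums of them are collapsed using the identity that for every m > 1 the m distinct m-th roots of unity sum to 0, e.g. 1 + exp(2*I*pi/3) + exp(-2*I*pi/3) = 0.)
Dividing by |G| = 9 gives 0/9 = 0, matching the row-orthogonality relation <chi_2, chi_3> = [chi_2 = chi_3].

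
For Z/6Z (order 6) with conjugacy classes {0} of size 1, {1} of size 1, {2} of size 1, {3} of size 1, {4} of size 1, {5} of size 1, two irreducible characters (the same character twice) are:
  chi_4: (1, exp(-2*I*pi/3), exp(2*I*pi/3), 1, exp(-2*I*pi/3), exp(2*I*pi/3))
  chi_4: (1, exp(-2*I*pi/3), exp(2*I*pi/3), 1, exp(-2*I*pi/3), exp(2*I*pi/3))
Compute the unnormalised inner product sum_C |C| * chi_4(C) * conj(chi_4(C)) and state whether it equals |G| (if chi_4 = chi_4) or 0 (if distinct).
Sum = 6 = |G| = 6; so <chi_4, chi_4> = 1 (norm-1 confirms irreducibility).

Working: Compute term by term over conjugacy classes (|C| * chi_4(C) * conj(chi_4(C))):
  1*(1)*conj(1) + 1*(exp(-2*I*pi/3))*conj(exp(-2*I*pi/3)) + 1*(exp(2*I*pi/3))*conj(exp(2*I*pi/3)) + 1*(1)*conj(1) + 1*(exp(-2*I*pi/3))*conj(exp(-2*I*pi/3)) + 1*(exp(2*I*pi/3))*conj(exp(2*I*pi/3))
  = (1) + (1) + (1) + (1) + (1) + (1)
  = 6.
(Exp terms are combined using exp(i*s)*conj(exp(i*t)) = exp(i*(s-t)), and sums of them are collapsed using the identity that for every m > 1 the m distinct m-th roots of unity sum to 0, e.g. 1 + exp(2*I*pi/3) + exp(-2*I*pi/3) = 0.)
Dividing by |G| = 6 gives 6/6 = 1, matching the row-orthogonality relation <chi_4, chi_4> = [chi_4 = chi_4].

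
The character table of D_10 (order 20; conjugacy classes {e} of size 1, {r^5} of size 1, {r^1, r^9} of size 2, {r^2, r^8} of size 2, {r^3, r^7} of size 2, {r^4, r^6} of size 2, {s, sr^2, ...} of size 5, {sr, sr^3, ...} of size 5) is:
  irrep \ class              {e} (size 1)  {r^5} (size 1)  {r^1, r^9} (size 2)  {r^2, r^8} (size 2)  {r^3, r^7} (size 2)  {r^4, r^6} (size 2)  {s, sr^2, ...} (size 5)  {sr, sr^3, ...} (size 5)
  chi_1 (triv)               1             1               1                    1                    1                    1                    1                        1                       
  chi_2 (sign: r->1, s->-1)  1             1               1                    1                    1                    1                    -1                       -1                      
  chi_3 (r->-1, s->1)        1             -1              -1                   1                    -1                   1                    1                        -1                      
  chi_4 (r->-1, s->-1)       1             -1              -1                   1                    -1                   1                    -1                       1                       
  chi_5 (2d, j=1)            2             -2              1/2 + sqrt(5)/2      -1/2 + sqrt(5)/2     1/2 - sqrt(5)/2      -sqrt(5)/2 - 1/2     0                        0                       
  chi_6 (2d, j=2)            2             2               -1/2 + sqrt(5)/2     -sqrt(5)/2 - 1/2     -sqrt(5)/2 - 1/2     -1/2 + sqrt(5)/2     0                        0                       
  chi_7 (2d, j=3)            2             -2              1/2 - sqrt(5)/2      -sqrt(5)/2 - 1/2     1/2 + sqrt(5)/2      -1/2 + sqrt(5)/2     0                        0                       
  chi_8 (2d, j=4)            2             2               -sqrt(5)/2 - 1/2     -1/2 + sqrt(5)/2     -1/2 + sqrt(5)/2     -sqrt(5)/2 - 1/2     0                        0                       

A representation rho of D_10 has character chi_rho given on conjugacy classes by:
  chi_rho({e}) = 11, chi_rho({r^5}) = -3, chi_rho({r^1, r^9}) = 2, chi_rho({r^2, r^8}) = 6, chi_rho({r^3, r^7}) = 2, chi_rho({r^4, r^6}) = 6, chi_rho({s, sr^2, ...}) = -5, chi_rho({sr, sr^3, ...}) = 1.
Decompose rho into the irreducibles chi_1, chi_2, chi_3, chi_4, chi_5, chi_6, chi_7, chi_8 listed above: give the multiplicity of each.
Multiplicities: chi_1: 1, chi_2: 3, chi_3: 0, chi_4: 3, chi_5: 1, chi_6: 0, chi_7: 1, chi_8: 0.

Derivation: Use <chi_rho, chi> = (1/|G|) sum_C |C| * chi_rho(C) * conj(chi(C)) with |G| = 20 for each irreducible chi in the table:
  <chi_rho, chi_1> = (1/20)[1*(11)*conj(1) + 1*(-3)*conj(1) + 2*(2)*conj(1) + 2*(6)*conj(1) + 2*(2)*conj(1) + 2*(6)*conj(1) + 5*(-5)*conj(1) + 5*(1)*conj(1)]
      = (1/20)[(11) + (-3) + (4) + (12) + (4) + (12) + (-25) + (5)] = 20/20 = 1
  <chi_rho, chi_2> = (1/20)[1*(11)*conj(1) + 1*(-3)*conj(1) + 2*(2)*conj(1) + 2*(6)*conj(1) + 2*(2)*conj(1) + 2*(6)*conj(1) + 5*(-5)*conj(-1) + 5*(1)*conj(-1)]
      = (1/20)[(11) + (-3) + (4) + (12) + (4) + (12) + (25) + (-5)] = 60/20 = 3
  <chi_rho, chi_3> = (1/20)[1*(11)*conj(1) + 1*(-3)*conj(-1) + 2*(2)*conj(-1) + 2*(6)*conj(1) + 2*(2)*conj(-1) + 2*(6)*conj(1) + 5*(-5)*conj(1) + 5*(1)*conj(-1)]
      = (1/20)[(11) + (3) + (-4) + (12) + (-4) + (12) + (-25) + (-5)] = 0/20 = 0
  <chi_rho, chi_4> = (1/20)[1*(11)*conj(1) + 1*(-3)*conj(-1) + 2*(2)*conj(-1) + 2*(6)*conj(1) + 2*(2)*conj(-1) + 2*(6)*conj(1) + 5*(-5)*conj(-1) + 5*(1)*conj(1)]
      = (1/20)[(11) + (3) + (-4) + (12) + (-4) + (12) + (25) + (5)] = 60/20 = 3
  <chi_rho, chi_5> = (1/20)[1*(11)*conj(2) + 1*(-3)*conj(-2) + 2*(2)*conj(1/2 + sqrt(5)/2) + 2*(6)*conj(-1/2 + sqrt(5)/2) + 2*(2)*conj(1/2 - sqrt(5)/2) + 2*(6)*conj(-sqrt(5)/2 - 1/2) + 5*(-5)*conj(0) + 5*(1)*conj(0)]
      = (1/20)[(22) + (6) + (2 + 2*sqrt(5)) + (-6 + 6*sqrt(5)) + (2 - 2*sqrt(5)) + (-6*sqrt(5) - 6) + (0) + (0)] = 20/20 = 1
  <chi_rho, chi_6> = (1/20)[1*(11)*conj(2) + 1*(-3)*conj(2) + 2*(2)*conj(-1/2 + sqrt(5)/2) + 2*(6)*conj(-sqrt(5)/2 - 1/2) + 2*(2)*conj(-sqrt(5)/2 - 1/2) + 2*(6)*conj(-1/2 + sqrt(5)/2) + 5*(-5)*conj(0) + 5*(1)*conj(0)]
      = (1/20)[(22) + (-6) + (-2 + 2*sqrt(5)) + (-6*sqrt(5) - 6) + (-2*sqrt(5) - 2) + (-6 + 6*sqrt(5)) + (0) + (0)] = 0/20 = 0
  <chi_rho, chi_7> = (1/20)[1*(11)*conj(2) + 1*(-3)*conj(-2) + 2*(2)*conj(1/2 - sqrt(5)/2) + 2*(6)*conj(-sqrt(5)/2 - 1/2) + 2*(2)*conj(1/2 + sqrt(5)/2) + 2*(6)*conj(-1/2 + sqrt(5)/2) + 5*(-5)*conj(0) + 5*(1)*conj(0)]
      = (1/20)[(22) + (6) + (2 - 2*sqrt(5)) + (-6*sqrt(5) - 6) + (2 + 2*sqrt(5)) + (-6 + 6*sqrt(5)) + (0) + (0)] = 20/20 = 1
  <chi_rho, chi_8> = (1/20)[1*(11)*conj(2) + 1*(-3)*conj(2) + 2*(2)*conj(-sqrt(5)/2 - 1/2) + 2*(6)*conj(-1/2 + sqrt(5)/2) + 2*(2)*conj(-1/2 + sqrt(5)/2) + 2*(6)*conj(-sqrt(5)/2 - 1/2) + 5*(-5)*conj(0) + 5*(1)*conj(0)]
      = (1/20)[(22) + (-6) + (-2*sqrt(5) - 2) + (-6 + 6*sqrt(5)) + (-2 + 2*sqrt(5)) + (-6*sqrt(5) - 6) + (0) + (0)] = 0/20 = 0
Dimension check: dim(rho) = sum (mult * dim) = 1*1 + 3*1 + 0*1 + 3*1 + 1*2 + 0*2 + 1*2 + 0*2 = 11 = chi_rho(e) = 11.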